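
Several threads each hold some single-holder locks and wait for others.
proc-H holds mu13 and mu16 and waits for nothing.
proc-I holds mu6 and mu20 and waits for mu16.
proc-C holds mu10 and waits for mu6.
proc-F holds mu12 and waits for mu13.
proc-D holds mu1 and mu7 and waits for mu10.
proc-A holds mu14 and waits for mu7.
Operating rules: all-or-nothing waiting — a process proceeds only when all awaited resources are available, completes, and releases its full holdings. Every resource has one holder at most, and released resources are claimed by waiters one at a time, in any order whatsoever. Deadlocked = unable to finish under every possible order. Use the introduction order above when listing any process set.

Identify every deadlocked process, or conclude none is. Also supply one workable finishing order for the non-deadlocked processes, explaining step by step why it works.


Nothing here is deadlocked.
Key observation: all waits point, directly or indirectly, at processes that can finish, so nothing is permanently blocked.
The rest can finish in the order proc-H, proc-F, proc-I, proc-C, proc-D, proc-A.
Check, step by step:
  proc-H: no waits; runs immediately, freeing mu13 and mu16
  run proc-F (all its waits — mu13 — are resolved); releases mu12
  run proc-I (all its waits — mu16 — are resolved); releases mu6 and mu20
  run proc-C (all its waits — mu6 — are resolved); releases mu10
  run proc-D (all its waits — mu10 — are resolved); releases mu1 and mu7
  run proc-A (all its waits — mu7 — are resolved); releases mu14


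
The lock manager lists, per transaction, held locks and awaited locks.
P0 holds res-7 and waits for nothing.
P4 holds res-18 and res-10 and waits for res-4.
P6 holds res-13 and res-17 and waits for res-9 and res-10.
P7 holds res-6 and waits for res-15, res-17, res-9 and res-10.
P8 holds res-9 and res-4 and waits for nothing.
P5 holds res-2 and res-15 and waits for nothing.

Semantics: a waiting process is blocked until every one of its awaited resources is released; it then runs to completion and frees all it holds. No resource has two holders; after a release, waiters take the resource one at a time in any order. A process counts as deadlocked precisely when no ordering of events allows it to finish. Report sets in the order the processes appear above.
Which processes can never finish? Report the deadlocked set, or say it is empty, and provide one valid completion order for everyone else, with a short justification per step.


The deadlocked set is empty.
Key observation: although several processes wait, no cycle exists — each chain bottoms out at a free runner.
The rest can finish in the order P8, P4, P0, P5, P6, P7.
Step-by-step check:
  run P8 (it waits on nothing); releases res-9 and res-4
  run P4 (all its waits — res-4 — are resolved); releases res-18 and res-10
  run P0 (it waits on nothing); releases res-7
  run P5 (it waits on nothing); releases res-2 and res-15
  run P6 (all its waits — res-9 and res-10 — are resolved); releases res-13 and res-17
  run P7 (all its waits — res-15, res-17, res-9 and res-10 — are resolved); releases res-6


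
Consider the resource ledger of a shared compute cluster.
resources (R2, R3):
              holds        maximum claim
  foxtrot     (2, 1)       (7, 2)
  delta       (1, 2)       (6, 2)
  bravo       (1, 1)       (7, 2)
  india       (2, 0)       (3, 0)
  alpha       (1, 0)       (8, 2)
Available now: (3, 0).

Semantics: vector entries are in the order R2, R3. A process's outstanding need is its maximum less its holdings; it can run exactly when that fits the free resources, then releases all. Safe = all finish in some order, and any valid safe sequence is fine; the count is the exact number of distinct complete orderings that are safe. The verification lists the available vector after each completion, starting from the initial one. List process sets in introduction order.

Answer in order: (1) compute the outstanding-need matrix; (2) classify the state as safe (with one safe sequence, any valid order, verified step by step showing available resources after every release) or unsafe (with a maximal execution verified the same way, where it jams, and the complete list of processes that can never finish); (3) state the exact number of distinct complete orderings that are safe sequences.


(1) Remaining need (order R2, R3):
  foxtrot: (5, 1)
  delta: (5, 0)
  bravo: (6, 1)
  india: (1, 0)
  alpha: (7, 2)
(2) SAFE, for example via the order india, delta, bravo, foxtrot, alpha.
Key observation: the order's first zero-slack moment is delta ((5, 0) needed, (5, 0) free — a requested resource with nothing to spare).
Step-by-step check:
  pool = (3, 0)
  run india (needs (1, 0), free (3, 0)); after release of (2, 0) the pool is (5, 0)
  run delta (needs (5, 0), free (5, 0)); after release of (1, 2) the pool is (6, 2)
  run bravo (needs (6, 1), free (6, 2)); after release of (1, 1) the pool is (7, 3)
  run foxtrot (needs (5, 1), free (7, 3)); after release of (2, 1) the pool is (9, 4)
  run alpha (needs (7, 2), free (9, 4)); after release of (1, 0) the pool is (10, 4)
(3) The exact count: 4 of the possible complete orderings are safe sequences.


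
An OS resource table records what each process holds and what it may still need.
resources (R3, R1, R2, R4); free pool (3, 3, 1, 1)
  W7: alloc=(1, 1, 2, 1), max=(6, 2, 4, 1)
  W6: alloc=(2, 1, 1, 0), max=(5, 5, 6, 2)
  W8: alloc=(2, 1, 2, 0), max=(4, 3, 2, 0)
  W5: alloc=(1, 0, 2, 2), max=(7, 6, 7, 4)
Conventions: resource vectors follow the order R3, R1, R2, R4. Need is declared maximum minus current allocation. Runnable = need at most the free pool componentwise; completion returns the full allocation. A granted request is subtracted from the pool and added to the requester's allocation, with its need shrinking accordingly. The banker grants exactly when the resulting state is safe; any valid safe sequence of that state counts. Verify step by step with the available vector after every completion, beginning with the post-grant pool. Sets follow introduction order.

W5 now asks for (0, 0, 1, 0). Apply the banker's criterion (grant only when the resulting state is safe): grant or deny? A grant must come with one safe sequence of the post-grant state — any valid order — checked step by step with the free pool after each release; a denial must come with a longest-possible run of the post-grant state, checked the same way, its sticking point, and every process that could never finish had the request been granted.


DENY. Granting would leave the state unsafe.
Key observation: after W8, W7 the pool peaks at (6, 5, 4, 2), and each blocked process is short somewhere: W6 on R2; W5 on R1.
After a pretend grant, a maximal execution: W8, W7 — then nothing else fits. Walking it through:
  pool = (3, 3, 0, 1)
  W8: need (2, 2, 0, 0) fits (3, 3, 0, 1); releases (2, 1, 2, 0), pool now (5, 4, 2, 1)
  W7: need (5, 1, 2, 0) fits (5, 4, 2, 1); releases (1, 1, 2, 1), pool now (6, 5, 4, 2)
  W6 still needs (3, 4, 5, 2) but only (6, 5, 4, 2) is free — short on R2
  W5 still needs (6, 6, 4, 2) but only (6, 5, 4, 2) is free — short on R1
Post-grant, the permanently blocked set is W6 and W5.


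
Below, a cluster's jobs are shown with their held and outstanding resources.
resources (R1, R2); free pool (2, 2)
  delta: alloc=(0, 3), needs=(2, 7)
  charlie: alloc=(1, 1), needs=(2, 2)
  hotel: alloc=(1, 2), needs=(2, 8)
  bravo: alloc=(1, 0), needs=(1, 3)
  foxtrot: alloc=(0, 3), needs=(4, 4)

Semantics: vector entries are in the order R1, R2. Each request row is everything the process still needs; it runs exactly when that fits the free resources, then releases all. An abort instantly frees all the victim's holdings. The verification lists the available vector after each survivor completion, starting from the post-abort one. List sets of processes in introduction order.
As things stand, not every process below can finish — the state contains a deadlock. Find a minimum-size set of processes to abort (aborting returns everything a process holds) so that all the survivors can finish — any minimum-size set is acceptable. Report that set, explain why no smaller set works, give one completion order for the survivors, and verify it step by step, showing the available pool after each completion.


The answer: abort delta.
Key observation: no ordering could ever have run foxtrot before the abort of delta; with (0, 3) back in the pool it fits at step 3.
Why nothing smaller works: aborting no one leaves the state deadlocked as given.
One survivor order: bravo, charlie, foxtrot, hotel. Check, step by step (post-abort pool first):
  pool = (2, 5)
  run bravo (needs (1, 3), free (2, 5)); after release of (1, 0) the pool is (3, 5)
  run charlie (needs (2, 2), free (3, 5)); after release of (1, 1) the pool is (4, 6)
  run foxtrot (needs (4, 4), free (4, 6)); after release of (0, 3) the pool is (4, 9)
  run hotel (needs (2, 8), free (4, 9)); after release of (1, 2) the pool is (5, 11)


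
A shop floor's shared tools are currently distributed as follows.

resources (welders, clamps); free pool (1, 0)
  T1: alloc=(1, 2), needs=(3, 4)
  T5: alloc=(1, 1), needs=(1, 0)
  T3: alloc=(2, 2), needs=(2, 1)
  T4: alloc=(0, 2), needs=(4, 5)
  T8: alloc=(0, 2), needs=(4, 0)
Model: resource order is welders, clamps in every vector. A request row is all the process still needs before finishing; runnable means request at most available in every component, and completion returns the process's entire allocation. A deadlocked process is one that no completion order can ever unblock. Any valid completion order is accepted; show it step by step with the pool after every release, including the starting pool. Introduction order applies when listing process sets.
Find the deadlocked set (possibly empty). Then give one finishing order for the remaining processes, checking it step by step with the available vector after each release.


No process is deadlocked.
Key observation: T5 fits the free pool immediately, and its release cascades until everyone finishes.
A valid finishing order for the others: T5, T3, T8, T4, T1. Walking it through:
  pool = (1, 0)
  T5 needs (1, 0) <= (1, 0) -> finishes; pool += (1, 1) = (2, 1)
  T3 needs (2, 1) <= (2, 1) -> finishes; pool += (2, 2) = (4, 3)
  T8 needs (4, 0) <= (4, 3) -> finishes; pool += (0, 2) = (4, 5)
  T4 needs (4, 5) <= (4, 5) -> finishes; pool += (0, 2) = (4, 7)
  T1 needs (3, 4) <= (4, 7) -> finishes; pool += (1, 2) = (5, 9)


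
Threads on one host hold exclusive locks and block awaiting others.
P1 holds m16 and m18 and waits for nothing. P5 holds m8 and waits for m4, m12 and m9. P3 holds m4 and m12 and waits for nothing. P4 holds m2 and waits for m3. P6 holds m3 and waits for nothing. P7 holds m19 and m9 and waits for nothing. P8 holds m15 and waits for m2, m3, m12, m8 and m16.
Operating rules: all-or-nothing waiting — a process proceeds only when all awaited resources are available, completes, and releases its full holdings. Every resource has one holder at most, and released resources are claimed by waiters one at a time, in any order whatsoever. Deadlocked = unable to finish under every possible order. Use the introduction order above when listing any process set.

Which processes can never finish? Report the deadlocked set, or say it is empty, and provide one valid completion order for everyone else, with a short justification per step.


Nothing here is deadlocked.
Key observation: every chain of waits terminates; starting from the processes that wait on nothing, all the rest unlock in turn.
The rest can finish in the order P3, P7, P6, P4, P1, P5, P8.
Walking it through:
  run P3 (it waits on nothing); releases m4 and m12
  run P7 (it waits on nothing); releases m19 and m9
  run P6 (it waits on nothing); releases m3
  P4: everything it awaited (m3) is free; runs, freeing m2
  run P1 (it waits on nothing); releases m16 and m18
  P5: everything it awaited (m4, m12 and m9) is free; runs, freeing m8
  P8: everything it awaited (m2, m3, m12, m8 and m16) is free; runs, freeing m15


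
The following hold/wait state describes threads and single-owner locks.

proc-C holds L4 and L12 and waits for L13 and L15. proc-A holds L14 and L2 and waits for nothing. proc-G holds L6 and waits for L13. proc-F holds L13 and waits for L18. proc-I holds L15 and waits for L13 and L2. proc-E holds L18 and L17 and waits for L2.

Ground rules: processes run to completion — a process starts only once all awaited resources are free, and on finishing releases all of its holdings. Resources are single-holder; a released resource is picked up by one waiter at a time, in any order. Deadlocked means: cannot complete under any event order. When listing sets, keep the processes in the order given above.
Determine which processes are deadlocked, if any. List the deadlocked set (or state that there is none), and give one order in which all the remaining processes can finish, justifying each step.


Nothing here is deadlocked.
Key observation: the wait relation is loop-free; peeling off processes with no waits unwinds the whole state.
One completion order for the rest: proc-A, proc-E, proc-F, proc-G, proc-I, proc-C.
Verifying each step:
  proc-A waits on nothing -> runs at once and releases L14 and L2
  run proc-E (all its waits — L2 — are resolved); releases L18 and L17
  run proc-F (all its waits — L18 — are resolved); releases L13
  run proc-G (all its waits — L13 — are resolved); releases L6
  run proc-I (all its waits — L13 and L2 — are resolved); releases L15
  run proc-C (all its waits — L13 and L15 — are resolved); releases L4 and L12


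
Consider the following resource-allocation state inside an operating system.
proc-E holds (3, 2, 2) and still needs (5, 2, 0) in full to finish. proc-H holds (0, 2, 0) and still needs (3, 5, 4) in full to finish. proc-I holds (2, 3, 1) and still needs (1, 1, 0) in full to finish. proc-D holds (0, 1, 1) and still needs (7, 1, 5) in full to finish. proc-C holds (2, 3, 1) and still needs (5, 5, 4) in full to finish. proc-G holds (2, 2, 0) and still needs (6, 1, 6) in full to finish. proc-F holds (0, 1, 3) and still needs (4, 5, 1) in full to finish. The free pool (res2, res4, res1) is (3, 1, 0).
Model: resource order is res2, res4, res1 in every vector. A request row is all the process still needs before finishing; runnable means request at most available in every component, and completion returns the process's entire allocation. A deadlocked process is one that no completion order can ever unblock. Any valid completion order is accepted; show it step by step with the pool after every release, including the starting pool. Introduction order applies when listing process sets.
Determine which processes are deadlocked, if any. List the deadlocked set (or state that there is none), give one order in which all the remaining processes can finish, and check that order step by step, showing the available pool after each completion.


The deadlocked set is empty.
Key observation: beginning at proc-I, releases accumulate fast enough that every process eventually fits.
The rest can finish in the order proc-I, proc-E, proc-F, proc-C, proc-D, proc-H, proc-G. Check, step by step:
  pool = (3, 1, 0)
  run proc-I (needs (1, 1, 0), free (3, 1, 0)); after release of (2, 3, 1) the pool is (5, 4, 1)
  run proc-E (needs (5, 2, 0), free (5, 4, 1)); after release of (3, 2, 2) the pool is (8, 6, 3)
  run proc-F (needs (4, 5, 1), free (8, 6, 3)); after release of (0, 1, 3) the pool is (8, 7, 6)
  run proc-C (needs (5, 5, 4), free (8, 7, 6)); after release of (2, 3, 1) the pool is (10, 10, 7)
  run proc-D (needs (7, 1, 5), free (10, 10, 7)); after release of (0, 1, 1) the pool is (10, 11, 8)
  run proc-H (needs (3, 5, 4), free (10, 11, 8)); after release of (0, 2, 0) the pool is (10, 13, 8)
  run proc-G (needs (6, 1, 6), free (10, 13, 8)); after release of (2, 2, 0) the pool is (12, 15, 8)


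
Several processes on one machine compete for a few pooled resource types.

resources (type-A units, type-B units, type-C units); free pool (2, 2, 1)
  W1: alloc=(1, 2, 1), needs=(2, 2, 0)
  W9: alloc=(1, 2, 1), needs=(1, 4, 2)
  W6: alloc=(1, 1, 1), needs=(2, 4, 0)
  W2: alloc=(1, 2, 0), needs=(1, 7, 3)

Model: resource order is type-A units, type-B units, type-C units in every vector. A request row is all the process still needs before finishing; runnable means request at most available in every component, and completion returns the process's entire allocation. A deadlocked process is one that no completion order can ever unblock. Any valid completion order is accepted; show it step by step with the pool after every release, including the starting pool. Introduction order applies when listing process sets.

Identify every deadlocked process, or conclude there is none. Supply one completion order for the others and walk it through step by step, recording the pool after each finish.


The deadlocked set is empty.
Key observation: there is always a runnable process — W1 first — so the state unwinds completely.
A valid finishing order for the others: W1, W6, W9, W2. Verifying each step:
  pool = (2, 2, 1)
  W1: need (2, 2, 0) fits (2, 2, 1); releases (1, 2, 1), pool now (3, 4, 2)
  W6: need (2, 4, 0) fits (3, 4, 2); releases (1, 1, 1), pool now (4, 5, 3)
  W9: need (1, 4, 2) fits (4, 5, 3); releases (1, 2, 1), pool now (5, 7, 4)
  W2: need (1, 7, 3) fits (5, 7, 4); releases (1, 2, 0), pool now (6, 9, 4)


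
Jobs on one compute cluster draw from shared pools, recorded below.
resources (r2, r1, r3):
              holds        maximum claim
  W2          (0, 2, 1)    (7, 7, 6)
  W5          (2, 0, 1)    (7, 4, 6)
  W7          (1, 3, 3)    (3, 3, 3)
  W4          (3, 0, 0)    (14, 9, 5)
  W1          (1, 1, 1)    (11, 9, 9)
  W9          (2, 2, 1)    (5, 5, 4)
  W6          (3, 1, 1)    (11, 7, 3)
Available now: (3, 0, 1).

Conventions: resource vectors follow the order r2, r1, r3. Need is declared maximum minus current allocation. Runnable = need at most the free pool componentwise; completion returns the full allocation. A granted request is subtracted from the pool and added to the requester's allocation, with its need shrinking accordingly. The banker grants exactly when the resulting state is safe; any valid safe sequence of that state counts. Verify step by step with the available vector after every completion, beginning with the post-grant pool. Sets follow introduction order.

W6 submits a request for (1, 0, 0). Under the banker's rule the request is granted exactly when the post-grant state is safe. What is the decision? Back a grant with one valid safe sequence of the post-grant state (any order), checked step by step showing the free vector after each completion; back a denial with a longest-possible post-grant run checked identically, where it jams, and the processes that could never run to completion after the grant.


GRANT: granting preserves safety; a valid post-grant sequence is W7, W9, W5, W2, W6, W1, W4.
Key observation: the transfer keeps a workable pool ((2, 0, 1)); W7 starts the safe sequence.
Step-by-step check of the post-grant state:
  pool = (2, 0, 1)
  W7: need (2, 0, 0) fits (2, 0, 1); releases (1, 3, 3), pool now (3, 3, 4)
  W9: need (3, 3, 3) fits (3, 3, 4); releases (2, 2, 1), pool now (5, 5, 5)
  W5: need (5, 4, 5) fits (5, 5, 5); releases (2, 0, 1), pool now (7, 5, 6)
  W2: need (7, 5, 5) fits (7, 5, 6); releases (0, 2, 1), pool now (7, 7, 7)
  W6: need (7, 6, 2) fits (7, 7, 7); releases (4, 1, 1), pool now (11, 8, 8)
  W1: need (10, 8, 8) fits (11, 8, 8); releases (1, 1, 1), pool now (12, 9, 9)
  W4: need (11, 9, 5) fits (12, 9, 9); releases (3, 0, 0), pool now (15, 9, 9)


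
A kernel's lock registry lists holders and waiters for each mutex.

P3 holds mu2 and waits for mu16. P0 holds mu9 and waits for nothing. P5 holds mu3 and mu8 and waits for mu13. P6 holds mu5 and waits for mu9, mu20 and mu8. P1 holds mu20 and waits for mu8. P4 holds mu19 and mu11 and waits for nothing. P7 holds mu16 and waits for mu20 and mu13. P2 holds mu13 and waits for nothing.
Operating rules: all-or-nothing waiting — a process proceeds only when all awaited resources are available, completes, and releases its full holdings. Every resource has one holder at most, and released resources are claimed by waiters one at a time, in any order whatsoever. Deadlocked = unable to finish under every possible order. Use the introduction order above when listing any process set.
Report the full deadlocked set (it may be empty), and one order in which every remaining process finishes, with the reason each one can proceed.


Nothing here is deadlocked.
Key observation: although several processes wait, no cycle exists — each chain bottoms out at a free runner.
One completion order for the rest: P2, P5, P0, P4, P1, P7, P6, P3.
Verifying each step:
  P2 waits on nothing -> runs at once and releases mu13
  P5 waits on mu13 — all released -> runs and releases mu3 and mu8
  P0 waits on nothing -> runs at once and releases mu9
  P4 waits on nothing -> runs at once and releases mu19 and mu11
  P1 waits on mu8 — all released -> runs and releases mu20
  P7 waits on mu20 and mu13 — all released -> runs and releases mu16
  P6 waits on mu9, mu20 and mu8 — all released -> runs and releases mu5
  P3 waits on mu16 — all released -> runs and releases mu2


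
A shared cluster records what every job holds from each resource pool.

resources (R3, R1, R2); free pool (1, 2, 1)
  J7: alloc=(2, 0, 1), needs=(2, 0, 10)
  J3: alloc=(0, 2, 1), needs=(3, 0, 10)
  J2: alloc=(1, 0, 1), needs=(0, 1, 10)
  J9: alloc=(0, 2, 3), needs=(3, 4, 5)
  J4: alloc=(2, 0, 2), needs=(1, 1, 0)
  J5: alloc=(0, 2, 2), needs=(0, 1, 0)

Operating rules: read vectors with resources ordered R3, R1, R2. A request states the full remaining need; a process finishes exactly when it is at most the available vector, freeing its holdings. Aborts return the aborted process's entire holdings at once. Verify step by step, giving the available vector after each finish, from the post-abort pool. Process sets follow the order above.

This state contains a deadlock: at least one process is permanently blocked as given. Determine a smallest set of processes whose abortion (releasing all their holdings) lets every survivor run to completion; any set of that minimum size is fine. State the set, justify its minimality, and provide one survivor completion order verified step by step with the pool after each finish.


Abort J7 and J3.
Key observation: aborting J7 and J3 returns (2, 2, 2), and J2 — hopeless before — runs at step 4 with the returned capacity in the pool.
Why nothing smaller works — every single abort fails: J7 alone leaves J3 blocked (short on R2); J3 alone leaves J7 blocked (short on R2); J2 alone leaves J7 blocked (short on R2); J9 alone leaves J7 blocked (short on R2); J4 alone leaves J7 blocked (short on R2); J5 alone leaves J7 blocked (short on R2).
The survivors complete as J5, J4, J9, J2. Walking it through (starting from the post-abort pool):
  pool = (3, 4, 3)
  J5: need (0, 1, 0) fits (3, 4, 3); releases (0, 2, 2), pool now (3, 6, 5)
  J4: need (1, 1, 0) fits (3, 6, 5); releases (2, 0, 2), pool now (5, 6, 7)
  J9: need (3, 4, 5) fits (5, 6, 7); releases (0, 2, 3), pool now (5, 8, 10)
  J2: need (0, 1, 10) fits (5, 8, 10); releases (1, 0, 1), pool now (6, 8, 11)


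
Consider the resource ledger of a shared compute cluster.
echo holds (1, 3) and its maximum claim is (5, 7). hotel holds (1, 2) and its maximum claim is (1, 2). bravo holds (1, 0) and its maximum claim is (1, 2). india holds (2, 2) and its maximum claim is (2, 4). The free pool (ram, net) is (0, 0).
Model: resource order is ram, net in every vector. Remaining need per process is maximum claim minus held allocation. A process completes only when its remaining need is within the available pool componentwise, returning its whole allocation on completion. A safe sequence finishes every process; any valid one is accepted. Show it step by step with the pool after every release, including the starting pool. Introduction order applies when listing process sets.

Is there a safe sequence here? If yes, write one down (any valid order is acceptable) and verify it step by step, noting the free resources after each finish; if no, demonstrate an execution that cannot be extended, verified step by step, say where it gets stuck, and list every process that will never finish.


SAFE. One safe sequence: hotel, bravo, india, echo.
Key observation: bravo marks the first exact bind of the order: its need (0, 2) fits the free (1, 2) with zero slack on a requested resource.
Walking it through:
  pool = (0, 0)
  run hotel (needs (0, 0), free (0, 0)); after release of (1, 2) the pool is (1, 2)
  run bravo (needs (0, 2), free (1, 2)); after release of (1, 0) the pool is (2, 2)
  run india (needs (0, 2), free (2, 2)); after release of (2, 2) the pool is (4, 4)
  run echo (needs (4, 4), free (4, 4)); after release of (1, 3) the pool is (5, 7)


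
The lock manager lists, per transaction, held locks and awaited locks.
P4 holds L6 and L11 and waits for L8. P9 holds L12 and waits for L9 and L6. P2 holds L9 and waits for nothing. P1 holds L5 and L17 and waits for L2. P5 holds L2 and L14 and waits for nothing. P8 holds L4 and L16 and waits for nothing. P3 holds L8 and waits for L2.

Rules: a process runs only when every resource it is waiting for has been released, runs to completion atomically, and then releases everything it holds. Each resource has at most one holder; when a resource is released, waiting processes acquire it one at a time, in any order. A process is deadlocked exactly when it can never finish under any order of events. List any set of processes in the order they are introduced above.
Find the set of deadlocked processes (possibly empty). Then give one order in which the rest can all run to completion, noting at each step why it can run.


No process is deadlocked.
Key observation: every chain of waits terminates; starting from the processes that wait on nothing, all the rest unlock in turn.
One completion order for the rest: P5, P3, P1, P2, P4, P8, P9.
Walking it through:
  P5: no waits; runs immediately, freeing L2 and L14
  run P3 (all its waits — L2 — are resolved); releases L8
  run P1 (all its waits — L2 — are resolved); releases L5 and L17
  P2: no waits; runs immediately, freeing L9
  run P4 (all its waits — L8 — are resolved); releases L6 and L11
  P8: no waits; runs immediately, freeing L4 and L16
  run P9 (all its waits — L9 and L6 — are resolved); releases L12


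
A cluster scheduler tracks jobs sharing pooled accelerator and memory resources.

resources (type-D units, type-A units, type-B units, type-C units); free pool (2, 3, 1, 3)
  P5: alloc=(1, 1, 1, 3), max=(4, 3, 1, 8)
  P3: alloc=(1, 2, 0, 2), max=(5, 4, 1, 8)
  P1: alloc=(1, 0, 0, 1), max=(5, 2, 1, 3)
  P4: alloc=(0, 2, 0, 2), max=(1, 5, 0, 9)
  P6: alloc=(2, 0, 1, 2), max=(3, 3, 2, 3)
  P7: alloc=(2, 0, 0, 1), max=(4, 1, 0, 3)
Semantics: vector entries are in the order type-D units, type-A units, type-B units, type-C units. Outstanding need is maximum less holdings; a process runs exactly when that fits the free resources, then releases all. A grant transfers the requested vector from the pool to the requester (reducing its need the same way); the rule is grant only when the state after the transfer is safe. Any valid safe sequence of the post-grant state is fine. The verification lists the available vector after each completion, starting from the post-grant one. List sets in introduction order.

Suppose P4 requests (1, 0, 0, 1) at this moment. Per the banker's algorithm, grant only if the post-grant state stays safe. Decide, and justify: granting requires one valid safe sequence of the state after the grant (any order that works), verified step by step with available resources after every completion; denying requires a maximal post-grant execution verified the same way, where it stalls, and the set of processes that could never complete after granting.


GRANT — the state after the grant stays safe, e.g. via P6, P7, P1, P3, P5, P4.
Key observation: the grant leaves (1, 3, 1, 2) free — enough for P6, whose release restarts the cascade.
Verifying the post-grant state step by step:
  pool = (1, 3, 1, 2)
  run P6 (needs (1, 3, 1, 1), free (1, 3, 1, 2)); after release of (2, 0, 1, 2) the pool is (3, 3, 2, 4)
  run P7 (needs (2, 1, 0, 2), free (3, 3, 2, 4)); after release of (2, 0, 0, 1) the pool is (5, 3, 2, 5)
  run P1 (needs (4, 2, 1, 2), free (5, 3, 2, 5)); after release of (1, 0, 0, 1) the pool is (6, 3, 2, 6)
  run P3 (needs (4, 2, 1, 6), free (6, 3, 2, 6)); after release of (1, 2, 0, 2) the pool is (7, 5, 2, 8)
  run P5 (needs (3, 2, 0, 5), free (7, 5, 2, 8)); after release of (1, 1, 1, 3) the pool is (8, 6, 3, 11)
  run P4 (needs (0, 3, 0, 6), free (8, 6, 3, 11)); after release of (1, 2, 0, 3) the pool is (9, 8, 3, 14)


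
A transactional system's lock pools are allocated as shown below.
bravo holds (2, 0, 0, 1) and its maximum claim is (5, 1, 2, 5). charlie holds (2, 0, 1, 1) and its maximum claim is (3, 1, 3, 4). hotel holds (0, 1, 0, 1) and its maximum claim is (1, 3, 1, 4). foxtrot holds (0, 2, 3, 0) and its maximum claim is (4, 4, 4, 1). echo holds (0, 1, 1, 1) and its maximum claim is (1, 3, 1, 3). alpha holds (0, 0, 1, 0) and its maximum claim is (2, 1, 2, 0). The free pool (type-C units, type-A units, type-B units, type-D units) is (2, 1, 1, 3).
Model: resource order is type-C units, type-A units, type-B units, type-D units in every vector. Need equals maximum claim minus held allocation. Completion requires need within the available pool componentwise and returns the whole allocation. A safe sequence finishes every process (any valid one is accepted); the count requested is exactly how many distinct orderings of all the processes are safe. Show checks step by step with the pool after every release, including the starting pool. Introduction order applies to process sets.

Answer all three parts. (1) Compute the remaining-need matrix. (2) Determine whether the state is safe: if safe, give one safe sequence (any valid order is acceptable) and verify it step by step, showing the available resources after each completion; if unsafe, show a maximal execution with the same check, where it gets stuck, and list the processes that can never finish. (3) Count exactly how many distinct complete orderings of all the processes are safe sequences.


(1) Outstanding need per process (order type-C units, type-A units, type-B units, type-D units):
  bravo: (3, 1, 2, 4)
  charlie: (1, 1, 2, 3)
  hotel: (1, 2, 1, 3)
  foxtrot: (4, 2, 1, 1)
  echo: (1, 2, 0, 2)
  alpha: (2, 1, 1, 0)
(2) The state is UNSAFE.
Key observation: after alpha, charlie, bravo complete, (6, 1, 3, 5) is the best the pool ever gets, yet each leftover process wants more type-A units.
A maximal execution: alpha, charlie, bravo — then nothing else fits. Walking it through:
  pool = (2, 1, 1, 3)
  alpha: need (2, 1, 1, 0) fits (2, 1, 1, 3); releases (0, 0, 1, 0), pool now (2, 1, 2, 3)
  charlie: need (1, 1, 2, 3) fits (2, 1, 2, 3); releases (2, 0, 1, 1), pool now (4, 1, 3, 4)
  bravo: need (3, 1, 2, 4) fits (4, 1, 3, 4); releases (2, 0, 0, 1), pool now (6, 1, 3, 5)
  hotel still needs (1, 2, 1, 3) but only (6, 1, 3, 5) is free — short on type-A units
  foxtrot still needs (4, 2, 1, 1) but only (6, 1, 3, 5) is free — short on type-A units
  echo still needs (1, 2, 0, 2) but only (6, 1, 3, 5) is free — short on type-A units
Processes that can never finish: hotel, foxtrot and echo.
(3) The exact count: 0 of the possible complete orderings are safe sequences.


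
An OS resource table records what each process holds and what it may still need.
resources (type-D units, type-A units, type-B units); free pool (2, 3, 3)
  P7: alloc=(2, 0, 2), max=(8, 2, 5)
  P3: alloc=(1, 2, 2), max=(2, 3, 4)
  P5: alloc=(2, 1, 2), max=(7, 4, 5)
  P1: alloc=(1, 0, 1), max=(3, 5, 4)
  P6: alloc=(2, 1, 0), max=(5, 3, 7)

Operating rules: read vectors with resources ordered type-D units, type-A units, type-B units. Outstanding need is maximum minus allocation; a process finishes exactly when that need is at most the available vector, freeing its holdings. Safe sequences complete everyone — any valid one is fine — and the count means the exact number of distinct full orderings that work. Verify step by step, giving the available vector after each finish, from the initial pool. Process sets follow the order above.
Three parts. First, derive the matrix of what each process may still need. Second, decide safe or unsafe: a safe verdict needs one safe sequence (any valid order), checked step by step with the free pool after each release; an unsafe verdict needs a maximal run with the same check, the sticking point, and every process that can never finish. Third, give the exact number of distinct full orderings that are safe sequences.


(1) Need matrix, components ordered type-D units, type-A units, type-B units:
  P7: (6, 2, 3)
  P3: (1, 1, 2)
  P5: (5, 3, 3)
  P1: (2, 5, 3)
  P6: (3, 2, 7)
(2) The state is UNSAFE.
Key observation: after P3, P1 the pool peaks at (4, 5, 6), and each blocked process is short somewhere: P7 on type-D units; P5 on type-D units; P6 on type-B units.
The run P3, P1 cannot be extended any further. Check, step by step:
  pool = (2, 3, 3)
  run P3 (needs (1, 1, 2), free (2, 3, 3)); after release of (1, 2, 2) the pool is (3, 5, 5)
  run P1 (needs (2, 5, 3), free (3, 5, 5)); after release of (1, 0, 1) the pool is (4, 5, 6)
  P7 still needs (6, 2, 3) but only (4, 5, 6) is free — short on type-D units
  P5 still needs (5, 3, 3) but only (4, 5, 6) is free — short on type-D units
  P6 still needs (3, 2, 7) but only (4, 5, 6) is free — short on type-B units
Never able to finish: P7, P5 and P6.
(3) Exactly 0 of the possible complete orderings are safe sequences.


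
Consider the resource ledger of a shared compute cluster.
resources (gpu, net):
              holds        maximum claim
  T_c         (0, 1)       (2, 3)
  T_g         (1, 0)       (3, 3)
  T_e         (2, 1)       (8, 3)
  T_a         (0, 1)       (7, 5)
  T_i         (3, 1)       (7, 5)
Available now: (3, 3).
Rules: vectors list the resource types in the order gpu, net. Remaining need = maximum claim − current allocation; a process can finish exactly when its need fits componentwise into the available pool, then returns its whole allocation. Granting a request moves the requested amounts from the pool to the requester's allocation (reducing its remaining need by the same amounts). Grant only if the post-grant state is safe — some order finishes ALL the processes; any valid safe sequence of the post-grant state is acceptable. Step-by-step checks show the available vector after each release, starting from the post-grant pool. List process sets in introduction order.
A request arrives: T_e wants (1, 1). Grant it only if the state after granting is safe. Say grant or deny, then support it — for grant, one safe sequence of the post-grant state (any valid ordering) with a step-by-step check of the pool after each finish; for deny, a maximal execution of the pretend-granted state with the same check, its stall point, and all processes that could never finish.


DENY — the pretend-granted state is unsafe.
Key observation: once T_c, T_g finish, the pool peaks at (3, 3) — and every remaining process still needs more gpu than that.
After a pretend grant, a maximal execution: T_c, T_g — then nothing else fits. Walking it through:
  pool = (2, 2)
  T_c: need (2, 2) fits (2, 2); releases (0, 1), pool now (2, 3)
  T_g: need (2, 3) fits (2, 3); releases (1, 0), pool now (3, 3)
  blocked: T_e wants (5, 1), pool (3, 3) — not enough gpu
  blocked: T_a wants (7, 4), pool (3, 3) — not enough gpu and net
  blocked: T_i wants (4, 4), pool (3, 3) — not enough gpu and net
Had the request been granted, T_e, T_a and T_i could never finish.


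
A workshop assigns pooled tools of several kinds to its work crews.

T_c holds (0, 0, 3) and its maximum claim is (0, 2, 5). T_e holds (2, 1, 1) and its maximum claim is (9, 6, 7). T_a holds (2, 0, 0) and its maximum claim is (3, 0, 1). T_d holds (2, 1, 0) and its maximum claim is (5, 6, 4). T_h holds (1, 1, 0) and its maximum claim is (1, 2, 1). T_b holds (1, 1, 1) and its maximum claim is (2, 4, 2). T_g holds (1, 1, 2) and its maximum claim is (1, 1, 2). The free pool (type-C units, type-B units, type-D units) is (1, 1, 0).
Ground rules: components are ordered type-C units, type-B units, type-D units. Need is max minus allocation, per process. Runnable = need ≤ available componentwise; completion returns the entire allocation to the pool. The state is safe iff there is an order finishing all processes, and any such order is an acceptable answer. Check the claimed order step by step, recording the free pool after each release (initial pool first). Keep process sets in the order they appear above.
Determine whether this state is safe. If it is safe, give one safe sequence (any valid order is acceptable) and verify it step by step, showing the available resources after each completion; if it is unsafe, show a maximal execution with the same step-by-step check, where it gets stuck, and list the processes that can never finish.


UNSAFE — no complete ordering exists.
Key observation: once T_g, T_c, T_h, T_a, T_b finish, the pool peaks at (6, 4, 6) — and every remaining process still needs more type-B units than that.
The run T_g, T_c, T_h, T_a, T_b cannot be extended any further. Step-by-step check:
  pool = (1, 1, 0)
  run T_g (needs (0, 0, 0), free (1, 1, 0)); after release of (1, 1, 2) the pool is (2, 2, 2)
  run T_c (needs (0, 2, 2), free (2, 2, 2)); after release of (0, 0, 3) the pool is (2, 2, 5)
  run T_h (needs (0, 1, 1), free (2, 2, 5)); after release of (1, 1, 0) the pool is (3, 3, 5)
  run T_a (needs (1, 0, 1), free (3, 3, 5)); after release of (2, 0, 0) the pool is (5, 3, 5)
  run T_b (needs (1, 3, 1), free (5, 3, 5)); after release of (1, 1, 1) the pool is (6, 4, 6)
  blocked: T_e wants (7, 5, 6), pool (6, 4, 6) — not enough type-C units and type-B units
  blocked: T_d wants (3, 5, 4), pool (6, 4, 6) — not enough type-B units
Never able to finish: T_e and T_d.


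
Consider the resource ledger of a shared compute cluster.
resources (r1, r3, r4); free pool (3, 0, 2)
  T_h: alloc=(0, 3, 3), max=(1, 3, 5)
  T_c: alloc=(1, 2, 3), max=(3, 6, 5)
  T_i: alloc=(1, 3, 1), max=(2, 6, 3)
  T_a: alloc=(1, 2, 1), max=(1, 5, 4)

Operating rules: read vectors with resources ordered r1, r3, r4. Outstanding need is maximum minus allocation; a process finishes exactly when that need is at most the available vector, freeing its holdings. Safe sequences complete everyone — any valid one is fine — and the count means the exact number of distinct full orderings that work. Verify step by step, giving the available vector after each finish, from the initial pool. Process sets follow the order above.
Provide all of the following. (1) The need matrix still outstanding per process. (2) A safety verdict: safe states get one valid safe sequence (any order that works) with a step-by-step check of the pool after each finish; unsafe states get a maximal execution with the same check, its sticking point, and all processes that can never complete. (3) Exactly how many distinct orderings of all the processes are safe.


(1) Remaining need (order r1, r3, r4):
  T_h: (1, 0, 2)
  T_c: (2, 4, 2)
  T_i: (1, 3, 2)
  T_a: (0, 3, 3)
(2) SAFE. One safe sequence: T_h, T_a, T_i, T_c.
Key observation: at T_h the run first touches a limit — (1, 0, 2) against (3, 0, 2), exact on a resource it actually requests.
Verifying each step:
  pool = (3, 0, 2)
  T_h: need (1, 0, 2) fits (3, 0, 2); releases (0, 3, 3), pool now (3, 3, 5)
  T_a: need (0, 3, 3) fits (3, 3, 5); releases (1, 2, 1), pool now (4, 5, 6)
  T_i: need (1, 3, 2) fits (4, 5, 6); releases (1, 3, 1), pool now (5, 8, 7)
  T_c: need (2, 4, 2) fits (5, 8, 7); releases (1, 2, 3), pool now (6, 10, 10)
(3) Exactly 4 of the possible complete orderings are safe sequences.


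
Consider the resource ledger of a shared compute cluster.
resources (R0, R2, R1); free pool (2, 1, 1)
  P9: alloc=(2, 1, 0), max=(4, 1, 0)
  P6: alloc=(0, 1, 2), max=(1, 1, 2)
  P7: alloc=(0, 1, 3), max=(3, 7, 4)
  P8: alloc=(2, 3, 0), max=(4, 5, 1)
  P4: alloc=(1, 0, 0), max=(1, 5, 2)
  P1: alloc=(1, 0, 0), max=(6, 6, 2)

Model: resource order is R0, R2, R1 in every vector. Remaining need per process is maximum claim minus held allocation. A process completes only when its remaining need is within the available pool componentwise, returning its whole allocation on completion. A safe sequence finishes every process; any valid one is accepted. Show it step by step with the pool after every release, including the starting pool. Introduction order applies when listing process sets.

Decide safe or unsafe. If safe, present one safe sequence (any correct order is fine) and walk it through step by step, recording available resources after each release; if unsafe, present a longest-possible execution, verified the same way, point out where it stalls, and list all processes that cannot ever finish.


The state is SAFE; one workable sequence: P9, P8, P6, P1, P7, P4.
Key observation: P9 is the earliest step where a requested resource binds exactly: need (2, 0, 0), pool (2, 1, 1) at its turn.
Verifying each step:
  pool = (2, 1, 1)
  run P9 (needs (2, 0, 0), free (2, 1, 1)); after release of (2, 1, 0) the pool is (4, 2, 1)
  run P8 (needs (2, 2, 1), free (4, 2, 1)); after release of (2, 3, 0) the pool is (6, 5, 1)
  run P6 (needs (1, 0, 0), free (6, 5, 1)); after release of (0, 1, 2) the pool is (6, 6, 3)
  run P1 (needs (5, 6, 2), free (6, 6, 3)); after release of (1, 0, 0) the pool is (7, 6, 3)
  run P7 (needs (3, 6, 1), free (7, 6, 3)); after release of (0, 1, 3) the pool is (7, 7, 6)
  run P4 (needs (0, 5, 2), free (7, 7, 6)); after release of (1, 0, 0) the pool is (8, 7, 6)
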